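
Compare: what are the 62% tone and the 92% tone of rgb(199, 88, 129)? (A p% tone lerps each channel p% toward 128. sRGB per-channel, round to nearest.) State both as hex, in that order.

#9B7180, #867D80

62% tone:
  R: 199 − 44.02 = 154.98 → 155
  G: 88 + 24.8 = 112.8 → 113
  B: 129 + 0.62×(128−129) = 129 − 0.62 = 128.38 → 128
  → #9B7180
92% tone:
  R: 199 + 0.92×(128−199) = 199 − 65.32 = 133.68 → 134
  G: 88 + 0.92×(128−88) = 88 + 36.8 = 124.8 → 125
  B: 129 + 0.92×(128−129) = 129 − 0.92 = 128.08 → 128
  → #867D80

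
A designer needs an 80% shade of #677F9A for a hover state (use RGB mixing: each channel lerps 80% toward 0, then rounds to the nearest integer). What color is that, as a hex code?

#15191F

#677F9A is rgb(103, 127, 154).
Per channel, c → c + 0.8(0 − c):
  R: 103 − 82.4 = 20.6 → 21
  G: 127 + 0.8×(0−127) = 127 − 101.6 = 25.4 → 25
  B: 154 + 0.8×(0−154) = 154 − 123.2 = 30.8 → 31
rgb(21, 25, 31) = #15191F.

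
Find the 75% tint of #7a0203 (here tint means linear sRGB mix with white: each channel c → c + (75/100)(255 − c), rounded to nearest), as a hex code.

#7a0203 is rgb(122, 2, 3).
Lerp each channel 75% toward 255:
  R: 122 + 0.75×(255−122) = 122 + 99.75 = 221.75 → 222
  G: 2 + 0.75×(255−2) = 2 + 189.75 = 191.75 → 192
  B: 3 + 0.75×(255−3) = 3 + 189 = 192 → 192
rgb(222, 192, 192) = #dec0c0.

#dec0c0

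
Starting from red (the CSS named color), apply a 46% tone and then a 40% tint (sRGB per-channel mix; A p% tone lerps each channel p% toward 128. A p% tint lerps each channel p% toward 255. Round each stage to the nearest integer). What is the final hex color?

#DC8989

CSS red is rgb(255, 0, 0).
A 46% tone moves each channel 46% toward 128:
  R: 255 + 0.46×(128−255) = 255 − 58.42 = 196.58 → 197
  G: 0 + 0.46×(128−0) = 0 + 58.88 = 58.88 → 59
  B: 0 + 0.46×(128−0) = 0 + 58.88 = 58.88 → 59
After the tone: rgb(197, 59, 59) = #C53B3B.
Per channel, c → c + 0.4(255 − c):
  R: 197 + 0.4×(255−197) = 197 + 23.2 = 220.2 → 220
  G: 59 + 78.4 = 137.4 → 137
  B: 59 + 78.4 = 137.4 → 137
rgb(220, 137, 137) = #DC8989.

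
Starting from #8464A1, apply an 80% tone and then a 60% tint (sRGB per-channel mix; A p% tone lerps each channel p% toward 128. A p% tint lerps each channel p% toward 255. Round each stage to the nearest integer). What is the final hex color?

#8464A1 is rgb(132, 100, 161).
Lerp each channel 80% toward 128:
  R: 132 − 3.2 = 128.8 → 129
  G: 100 + 0.8×(128−100) = 100 + 22.4 = 122.4 → 122
  B: 161 + 0.8×(128−161) = 161 − 26.4 = 134.6 → 135
After the tone: rgb(129, 122, 135) = #817A87.
Per channel, c → c + 0.6(255 − c):
  R: 129 + 0.6×(255−129) = 129 + 75.6 = 204.6 → 205
  G: 122 + 0.6×(255−122) = 122 + 79.8 = 201.8 → 202
  B: 135 + 72 = 207 → 207
rgb(205, 202, 207) = #CDCACF.

#CDCACF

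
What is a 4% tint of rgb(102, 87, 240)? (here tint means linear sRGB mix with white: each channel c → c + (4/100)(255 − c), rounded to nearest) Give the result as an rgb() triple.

Lerp each channel 4% toward 255:
  R: 102 + 0.04×(255−102) = 102 + 6.12 = 108.12 → 108
  G: 87 + 0.04×(255−87) = 87 + 6.72 = 93.72 → 94
  B: 240 + 0.6 = 240.6 → 241

rgb(108, 94, 241)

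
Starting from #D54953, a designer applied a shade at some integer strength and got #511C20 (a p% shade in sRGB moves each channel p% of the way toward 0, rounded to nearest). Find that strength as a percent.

#D54953 is rgb(213, 73, 83); #511C20 is rgb(81, 28, 32).
On the R channel (widest range): 81 ≈ 213 + (p/100)(0 − 213), so p ≈ 100×(81 − 213)/(0 − 213) = -13200/-213 = 61.97.
p = 62 reproduces all three channels after rounding.

62%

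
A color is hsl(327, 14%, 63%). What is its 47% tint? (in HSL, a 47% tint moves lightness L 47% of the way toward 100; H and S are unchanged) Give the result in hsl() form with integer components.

hsl(327, 14%, 80%)

L moves 47% from 63 toward 100: 63 + 17.39 = 80.39 → 80.
H and S are unchanged.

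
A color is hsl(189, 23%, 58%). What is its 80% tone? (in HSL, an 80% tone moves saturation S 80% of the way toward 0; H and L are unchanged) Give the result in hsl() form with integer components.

hsl(189, 5%, 58%)

S moves 80% from 23 toward 0: 23 − 18.4 = 4.6 → 5.
H and L are unchanged.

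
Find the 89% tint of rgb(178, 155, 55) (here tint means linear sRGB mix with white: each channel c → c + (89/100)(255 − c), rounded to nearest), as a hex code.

Lerp each channel 89% toward 255:
  R: 178 + 0.89×(255−178) = 178 + 68.53 = 246.53 → 247
  G: 155 + 0.89×(255−155) = 155 + 89 = 244 → 244
  B: 55 + 178 = 233 → 233
rgb(247, 244, 233) = #f7f4e9.

#f7f4e9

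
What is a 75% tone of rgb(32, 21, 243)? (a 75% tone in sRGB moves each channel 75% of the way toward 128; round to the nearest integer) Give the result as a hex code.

#68659D

A 75% tone moves each channel 75% toward 128:
  R: 32 + 0.75×(128−32) = 32 + 72 = 104 → 104
  G: 21 + 0.75×(128−21) = 21 + 80.25 = 101.25 → 101
  B: 243 − 86.25 = 156.75 → 157
rgb(104, 101, 157) = #68659D.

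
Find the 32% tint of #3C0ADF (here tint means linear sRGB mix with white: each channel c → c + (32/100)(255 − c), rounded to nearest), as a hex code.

#3C0ADF is rgb(60, 10, 223).
Per channel, c → c + 0.32(255 − c):
  R: 60 + 62.4 = 122.4 → 122
  G: 10 + 78.4 = 88.4 → 88
  B: 223 + 0.32×(255−223) = 223 + 10.24 = 233.24 → 233
rgb(122, 88, 233) = #7A58E9.

#7A58E9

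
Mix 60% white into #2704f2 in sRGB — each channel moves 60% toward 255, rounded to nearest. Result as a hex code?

#a99bfa

#2704f2 is rgb(39, 4, 242).
Per channel, c → c + 0.6(255 − c):
  R: 39 + 129.6 = 168.6 → 169
  G: 4 + 150.6 = 154.6 → 155
  B: 242 + 7.8 = 249.8 → 250
rgb(169, 155, 250) = #a99bfa.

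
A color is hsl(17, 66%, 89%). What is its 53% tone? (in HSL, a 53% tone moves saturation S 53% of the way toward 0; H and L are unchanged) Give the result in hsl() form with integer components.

S moves 53% from 66 toward 0: 66 − 34.98 = 31.02 → 31.
H and L are unchanged.

hsl(17, 31%, 89%)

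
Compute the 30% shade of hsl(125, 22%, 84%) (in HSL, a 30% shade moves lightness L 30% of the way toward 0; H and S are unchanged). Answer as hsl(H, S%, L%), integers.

hsl(125, 22%, 59%)

L moves 30% from 84 toward 0: 84 − 25.2 = 58.8 → 59.
H and S are unchanged.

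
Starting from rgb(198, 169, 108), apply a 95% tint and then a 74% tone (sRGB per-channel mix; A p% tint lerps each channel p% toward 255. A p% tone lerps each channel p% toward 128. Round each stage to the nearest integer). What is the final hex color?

A 95% tint moves each channel 95% toward 255:
  R: 198 + 0.95×(255−198) = 198 + 54.15 = 252.15 → 252
  G: 169 + 81.7 = 250.7 → 251
  B: 108 + 0.95×(255−108) = 108 + 139.65 = 247.65 → 248
After the tint: rgb(252, 251, 248) = #FCFBF8.
Per channel, c → c + 0.74(128 − c):
  R: 252 − 91.76 = 160.24 → 160
  G: 251 + 0.74×(128−251) = 251 − 91.02 = 159.98 → 160
  B: 248 + 0.74×(128−248) = 248 − 88.8 = 159.2 → 159
rgb(160, 160, 159) = #A0A09F.

#A0A09F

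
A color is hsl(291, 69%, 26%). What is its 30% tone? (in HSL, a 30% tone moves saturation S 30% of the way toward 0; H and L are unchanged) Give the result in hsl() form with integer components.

hsl(291, 48%, 26%)

S moves 30% from 69 toward 0: 69 − 20.7 = 48.3 → 48.
H and L are unchanged.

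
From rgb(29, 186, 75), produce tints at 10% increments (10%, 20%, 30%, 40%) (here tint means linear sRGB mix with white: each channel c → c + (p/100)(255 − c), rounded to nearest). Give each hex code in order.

10%: (29 + 22.6 = 51.6→52, 186 + 6.9 = 192.9→193, 75 + 18 = 93→93) → #34C15D
20%: (29 + 45.2 = 74.2→74, 186 + 13.8 = 199.8→200, 75 + 36 = 111→111) → #4AC86F
30%: (29 + 67.8 = 96.8→97, 186 + 20.7 = 206.7→207, 75 + 54 = 129→129) → #61CF81
40%: (29 + 90.4 = 119.4→119, 186 + 27.6 = 213.6→214, 75 + 72 = 147→147) → #77D693

#34C15D, #4AC86F, #61CF81, #77D693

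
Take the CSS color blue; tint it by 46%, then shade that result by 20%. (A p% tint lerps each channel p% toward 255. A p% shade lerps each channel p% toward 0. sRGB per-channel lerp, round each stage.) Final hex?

CSS blue is rgb(0, 0, 255).
Per channel, c → c + 0.46(255 − c):
  R: 0 + 0.46×(255−0) = 0 + 117.3 = 117.3 → 117
  G: 0 + 117.3 = 117.3 → 117
  B: 255 + 0 = 255 → 255
After the tint: rgb(117, 117, 255) = #7575FF.
A 20% shade moves each channel 20% toward 0:
  R: 117 − 23.4 = 93.6 → 94
  G: 117 − 23.4 = 93.6 → 94
  B: 255 + 0.2×(0−255) = 255 − 51 = 204 → 204
rgb(94, 94, 204) = #5E5ECC.

#5E5ECC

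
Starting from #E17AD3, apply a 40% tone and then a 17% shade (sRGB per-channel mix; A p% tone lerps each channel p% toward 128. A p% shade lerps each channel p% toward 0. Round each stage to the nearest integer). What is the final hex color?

#9A6794

#E17AD3 is rgb(225, 122, 211).
Per channel, c → c + 0.4(128 − c):
  R: 225 − 38.8 = 186.2 → 186
  G: 122 + 0.4×(128−122) = 122 + 2.4 = 124.4 → 124
  B: 211 + 0.4×(128−211) = 211 − 33.2 = 177.8 → 178
After the tone: rgb(186, 124, 178) = #BA7CB2.
Per channel, c → c + 0.17(0 − c):
  R: 186 − 31.62 = 154.38 → 154
  G: 124 − 21.08 = 102.92 → 103
  B: 178 + 0.17×(0−178) = 178 − 30.26 = 147.74 → 148
rgb(154, 103, 148) = #9A6794.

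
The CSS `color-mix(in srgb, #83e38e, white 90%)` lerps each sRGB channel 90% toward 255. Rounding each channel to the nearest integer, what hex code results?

#83e38e is rgb(131, 227, 142).
A 90% tint moves each channel 90% toward 255:
  R: 131 + 0.9×(255−131) = 131 + 111.6 = 242.6 → 243
  G: 227 + 0.9×(255−227) = 227 + 25.2 = 252.2 → 252
  B: 142 + 0.9×(255−142) = 142 + 101.7 = 243.7 → 244
rgb(243, 252, 244) = #f3fcf4.

#f3fcf4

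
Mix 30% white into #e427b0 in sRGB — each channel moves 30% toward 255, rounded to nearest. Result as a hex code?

#ec68c8

#e427b0 is rgb(228, 39, 176).
A 30% tint moves each channel 30% toward 255:
  R: 228 + 0.3×(255−228) = 228 + 8.1 = 236.1 → 236
  G: 39 + 64.8 = 103.8 → 104
  B: 176 + 0.3×(255−176) = 176 + 23.7 = 199.7 → 200
rgb(236, 104, 200) = #ec68c8.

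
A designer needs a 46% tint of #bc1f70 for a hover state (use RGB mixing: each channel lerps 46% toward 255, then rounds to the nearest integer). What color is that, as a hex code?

#db86b2

#bc1f70 is rgb(188, 31, 112).
Per channel, c → c + 0.46(255 − c):
  R: 188 + 0.46×(255−188) = 188 + 30.82 = 218.82 → 219
  G: 31 + 103.04 = 134.04 → 134
  B: 112 + 0.46×(255−112) = 112 + 65.78 = 177.78 → 178
rgb(219, 134, 178) = #db86b2.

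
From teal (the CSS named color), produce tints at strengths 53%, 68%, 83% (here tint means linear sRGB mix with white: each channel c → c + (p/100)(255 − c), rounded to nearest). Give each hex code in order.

#87c3c3, #add6d6, #d4e9e9

CSS teal is rgb(0, 128, 128).
53%: (0 + 135.15 = 135.15→135, 128 + 67.31 = 195.31→195, 128 + 67.31 = 195.31→195) → #87c3c3
68%: (0 + 173.4 = 173.4→173, 128 + 86.36 = 214.36→214, 128 + 86.36 = 214.36→214) → #add6d6
83%: (0 + 211.65 = 211.65→212, 128 + 105.41 = 233.41→233, 128 + 105.41 = 233.41→233) → #d4e9e9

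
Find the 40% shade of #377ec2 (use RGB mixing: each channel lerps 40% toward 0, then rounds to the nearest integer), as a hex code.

#377ec2 is rgb(55, 126, 194).
A 40% shade moves each channel 40% toward 0:
  R: 55 + 0.4×(0−55) = 55 − 22 = 33 → 33
  G: 126 − 50.4 = 75.6 → 76
  B: 194 − 77.6 = 116.4 → 116
rgb(33, 76, 116) = #214c74.

#214c74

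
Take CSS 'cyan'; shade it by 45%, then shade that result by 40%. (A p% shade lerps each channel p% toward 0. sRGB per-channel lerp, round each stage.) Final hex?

CSS cyan is rgb(0, 255, 255).
Per channel, c → c + 0.45(0 − c):
  R: 0 + 0.45×(0−0) = 0 + 0 = 0 → 0
  G: 255 + 0.45×(0−255) = 255 − 114.75 = 140.25 → 140
  B: 255 − 114.75 = 140.25 → 140
After the shade: rgb(0, 140, 140) = #008c8c.
Per channel, c → c + 0.4(0 − c):
  R: 0 + 0 = 0 → 0
  G: 140 − 56 = 84 → 84
  B: 140 + 0.4×(0−140) = 140 − 56 = 84 → 84
rgb(0, 84, 84) = #005454.

#005454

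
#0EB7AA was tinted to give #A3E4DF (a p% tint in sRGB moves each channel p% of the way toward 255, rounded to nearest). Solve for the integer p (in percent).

#0EB7AA is rgb(14, 183, 170); #A3E4DF is rgb(163, 228, 223).
On the R channel (widest range): 163 ≈ 14 + (p/100)(255 − 14), so p ≈ 100×(163 − 14)/(255 − 14) = 14900/241 = 61.83.
p = 62 reproduces all three channels after rounding.

62%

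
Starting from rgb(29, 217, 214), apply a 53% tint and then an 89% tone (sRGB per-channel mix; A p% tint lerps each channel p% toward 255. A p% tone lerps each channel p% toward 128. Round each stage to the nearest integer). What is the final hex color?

#828c8c

Per channel, c → c + 0.53(255 − c):
  R: 29 + 0.53×(255−29) = 29 + 119.78 = 148.78 → 149
  G: 217 + 20.14 = 237.14 → 237
  B: 214 + 21.73 = 235.73 → 236
After the tint: rgb(149, 237, 236) = #95edec.
Per channel, c → c + 0.89(128 − c):
  R: 149 − 18.69 = 130.31 → 130
  G: 237 + 0.89×(128−237) = 237 − 97.01 = 139.99 → 140
  B: 236 − 96.12 = 139.88 → 140
rgb(130, 140, 140) = #828c8c.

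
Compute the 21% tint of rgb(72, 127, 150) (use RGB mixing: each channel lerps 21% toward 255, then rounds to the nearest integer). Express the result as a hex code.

#6E9AAC

Per channel, c → c + 0.21(255 − c):
  R: 72 + 0.21×(255−72) = 72 + 38.43 = 110.43 → 110
  G: 127 + 26.88 = 153.88 → 154
  B: 150 + 22.05 = 172.05 → 172
rgb(110, 154, 172) = #6E9AAC.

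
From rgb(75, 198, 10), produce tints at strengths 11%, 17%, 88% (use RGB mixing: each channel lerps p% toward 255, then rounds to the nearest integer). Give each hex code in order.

#5FCC25, #6AD034, #E9F8E2

11%: (75 + 19.8 = 94.8→95, 198 + 6.27 = 204.27→204, 10 + 26.95 = 36.95→37) → #5FCC25
17%: (75 + 30.6 = 105.6→106, 198 + 9.69 = 207.69→208, 10 + 41.65 = 51.65→52) → #6AD034
88%: (75 + 158.4 = 233.4→233, 198 + 50.16 = 248.16→248, 10 + 215.6 = 225.6→226) → #E9F8E2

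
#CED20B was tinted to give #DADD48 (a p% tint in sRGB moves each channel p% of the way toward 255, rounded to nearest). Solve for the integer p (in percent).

25%

#CED20B is rgb(206, 210, 11); #DADD48 is rgb(218, 221, 72).
On the B channel (widest range): 72 ≈ 11 + (p/100)(255 − 11), so p ≈ 100×(72 − 11)/(255 − 11) = 6100/244 = 25.00.
p = 25 reproduces all three channels after rounding.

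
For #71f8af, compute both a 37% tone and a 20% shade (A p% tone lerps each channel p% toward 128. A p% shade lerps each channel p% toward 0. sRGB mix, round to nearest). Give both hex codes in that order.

#77cc9e, #5ac68c

#71f8af is rgb(113, 248, 175).
37% tone:
  R: 113 + 0.37×(128−113) = 113 + 5.55 = 118.55 → 119
  G: 248 − 44.4 = 203.6 → 204
  B: 175 − 17.39 = 157.61 → 158
  → #77cc9e
20% shade:
  R: 113 + 0.2×(0−113) = 113 − 22.6 = 90.4 → 90
  G: 248 + 0.2×(0−248) = 248 − 49.6 = 198.4 → 198
  B: 175 − 35 = 140 → 140
  → #5ac68c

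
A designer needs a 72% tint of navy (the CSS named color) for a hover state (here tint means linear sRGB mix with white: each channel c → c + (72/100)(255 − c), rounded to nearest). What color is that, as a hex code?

CSS navy is rgb(0, 0, 128).
A 72% tint moves each channel 72% toward 255:
  R: 0 + 183.6 = 183.6 → 184
  G: 0 + 0.72×(255−0) = 0 + 183.6 = 183.6 → 184
  B: 128 + 91.44 = 219.44 → 219
rgb(184, 184, 219) = #b8b8db.

#b8b8db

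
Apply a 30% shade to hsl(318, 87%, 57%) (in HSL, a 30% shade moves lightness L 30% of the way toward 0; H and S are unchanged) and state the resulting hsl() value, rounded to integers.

hsl(318, 87%, 40%)

L moves 30% from 57 toward 0: 57 − 17.1 = 39.9 → 40.
H and S are unchanged.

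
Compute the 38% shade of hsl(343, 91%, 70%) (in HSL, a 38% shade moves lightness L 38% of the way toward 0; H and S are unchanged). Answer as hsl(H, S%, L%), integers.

L moves 38% from 70 toward 0: 70 − 26.6 = 43.4 → 43.
H and S are unchanged.

hsl(343, 91%, 43%)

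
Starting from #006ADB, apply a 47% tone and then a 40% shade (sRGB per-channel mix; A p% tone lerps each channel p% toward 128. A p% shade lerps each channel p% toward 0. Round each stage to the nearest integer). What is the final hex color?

#006ADB is rgb(0, 106, 219).
A 47% tone moves each channel 47% toward 128:
  R: 0 + 0.47×(128−0) = 0 + 60.16 = 60.16 → 60
  G: 106 + 10.34 = 116.34 → 116
  B: 219 + 0.47×(128−219) = 219 − 42.77 = 176.23 → 176
After the tone: rgb(60, 116, 176) = #3C74B0.
A 40% shade moves each channel 40% toward 0:
  R: 60 − 24 = 36 → 36
  G: 116 − 46.4 = 69.6 → 70
  B: 176 + 0.4×(0−176) = 176 − 70.4 = 105.6 → 106
rgb(36, 70, 106) = #24466A.

#24466A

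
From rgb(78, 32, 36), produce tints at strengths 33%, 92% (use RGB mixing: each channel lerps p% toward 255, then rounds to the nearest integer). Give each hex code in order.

33%: (78 + 58.41 = 136.41→136, 32 + 73.59 = 105.59→106, 36 + 72.27 = 108.27→108) → #886A6C
92%: (78 + 162.84 = 240.84→241, 32 + 205.16 = 237.16→237, 36 + 201.48 = 237.48→237) → #F1EDED

#886A6C, #F1EDED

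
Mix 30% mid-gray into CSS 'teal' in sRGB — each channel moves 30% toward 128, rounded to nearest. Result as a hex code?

CSS teal is rgb(0, 128, 128).
Per channel, c → c + 0.3(128 − c):
  R: 0 + 38.4 = 38.4 → 38
  G: 128 + 0.3×(128−128) = 128 + 0 = 128 → 128
  B: 128 + 0.3×(128−128) = 128 + 0 = 128 → 128
rgb(38, 128, 128) = #268080.

#268080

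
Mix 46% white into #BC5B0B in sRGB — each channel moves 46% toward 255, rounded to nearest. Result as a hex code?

#DBA67B

#BC5B0B is rgb(188, 91, 11).
Per channel, c → c + 0.46(255 − c):
  R: 188 + 0.46×(255−188) = 188 + 30.82 = 218.82 → 219
  G: 91 + 0.46×(255−91) = 91 + 75.44 = 166.44 → 166
  B: 11 + 0.46×(255−11) = 11 + 112.24 = 123.24 → 123
rgb(219, 166, 123) = #DBA67B.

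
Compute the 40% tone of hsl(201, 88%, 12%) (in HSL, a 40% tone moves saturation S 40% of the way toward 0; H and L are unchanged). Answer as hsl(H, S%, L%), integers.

hsl(201, 53%, 12%)

S moves 40% from 88 toward 0: 88 − 35.2 = 52.8 → 53.
H and L are unchanged.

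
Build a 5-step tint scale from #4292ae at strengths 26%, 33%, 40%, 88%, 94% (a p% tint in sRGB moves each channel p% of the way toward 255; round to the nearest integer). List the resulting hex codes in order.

#73aec3, #80b6c9, #8ebece, #e8f2f5, #f4f8fa

#4292ae is rgb(66, 146, 174).
26%: (66 + 49.14 = 115.14→115, 146 + 28.34 = 174.34→174, 174 + 21.06 = 195.06→195) → #73aec3
33%: (66 + 62.37 = 128.37→128, 146 + 35.97 = 181.97→182, 174 + 26.73 = 200.73→201) → #80b6c9
40%: (66 + 75.6 = 141.6→142, 146 + 43.6 = 189.6→190, 174 + 32.4 = 206.4→206) → #8ebece
88%: (66 + 166.32 = 232.32→232, 146 + 95.92 = 241.92→242, 174 + 71.28 = 245.28→245) → #e8f2f5
94%: (66 + 177.66 = 243.66→244, 146 + 102.46 = 248.46→248, 174 + 76.14 = 250.14→250) → #f4f8fa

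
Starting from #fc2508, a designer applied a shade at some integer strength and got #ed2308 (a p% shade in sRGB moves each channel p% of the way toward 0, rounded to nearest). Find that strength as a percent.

6%

#fc2508 is rgb(252, 37, 8); #ed2308 is rgb(237, 35, 8).
On the R channel (widest range): 237 ≈ 252 + (p/100)(0 − 252), so p ≈ 100×(237 − 252)/(0 − 252) = -1500/-252 = 5.95.
p = 6 reproduces all three channels after rounding.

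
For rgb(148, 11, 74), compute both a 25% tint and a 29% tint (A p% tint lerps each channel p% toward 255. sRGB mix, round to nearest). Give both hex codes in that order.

25% tint:
  R: 148 + 26.75 = 174.75 → 175
  G: 11 + 61 = 72 → 72
  B: 74 + 45.25 = 119.25 → 119
  → #AF4877
29% tint:
  R: 148 + 31.03 = 179.03 → 179
  G: 11 + 0.29×(255−11) = 11 + 70.76 = 81.76 → 82
  B: 74 + 0.29×(255−74) = 74 + 52.49 = 126.49 → 126
  → #B3527E

#AF4877, #B3527E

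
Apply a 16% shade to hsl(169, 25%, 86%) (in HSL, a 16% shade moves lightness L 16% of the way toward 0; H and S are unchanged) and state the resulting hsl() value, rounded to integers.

L moves 16% from 86 toward 0: 86 − 13.76 = 72.24 → 72.
H and S are unchanged.

hsl(169, 25%, 72%)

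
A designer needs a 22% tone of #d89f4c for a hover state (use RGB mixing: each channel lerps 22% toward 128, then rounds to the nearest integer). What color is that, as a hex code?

#c59857

#d89f4c is rgb(216, 159, 76).
A 22% tone moves each channel 22% toward 128:
  R: 216 − 19.36 = 196.64 → 197
  G: 159 + 0.22×(128−159) = 159 − 6.82 = 152.18 → 152
  B: 76 + 0.22×(128−76) = 76 + 11.44 = 87.44 → 87
rgb(197, 152, 87) = #c59857.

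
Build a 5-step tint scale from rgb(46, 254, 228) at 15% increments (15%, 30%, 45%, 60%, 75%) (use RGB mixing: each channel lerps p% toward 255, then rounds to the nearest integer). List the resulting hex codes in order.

#4DFEE8, #6DFEEC, #8CFEF0, #ABFFF4, #CBFFF8

15%: (46 + 31.35 = 77.35→77, 254→254, 228 + 4.05 = 232.05→232) → #4DFEE8
30%: (46 + 62.7 = 108.7→109, 254→254, 228 + 8.1 = 236.1→236) → #6DFEEC
45%: (46 + 94.05 = 140.05→140, 254→254, 228 + 12.15 = 240.15→240) → #8CFEF0
60%: (46 + 125.4 = 171.4→171, 254 + 0.6 = 254.6→255, 228 + 16.2 = 244.2→244) → #ABFFF4
75%: (46 + 156.75 = 202.75→203, 254 + 0.75 = 254.75→255, 228 + 20.25 = 248.25→248) → #CBFFF8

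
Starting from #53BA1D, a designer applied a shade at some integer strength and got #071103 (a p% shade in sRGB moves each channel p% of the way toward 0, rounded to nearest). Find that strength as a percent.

91%

#53BA1D is rgb(83, 186, 29); #071103 is rgb(7, 17, 3).
On the G channel (widest range): 17 ≈ 186 + (p/100)(0 − 186), so p ≈ 100×(17 − 186)/(0 − 186) = -16900/-186 = 90.86.
p = 91 reproduces all three channels after rounding.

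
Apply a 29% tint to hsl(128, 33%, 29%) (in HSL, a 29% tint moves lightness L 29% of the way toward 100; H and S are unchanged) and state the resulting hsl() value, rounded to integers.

L moves 29% from 29 toward 100: 29 + 20.59 = 49.59 → 50.
H and S are unchanged.

hsl(128, 33%, 50%)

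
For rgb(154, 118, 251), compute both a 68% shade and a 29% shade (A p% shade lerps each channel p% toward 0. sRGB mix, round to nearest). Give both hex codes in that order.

68% shade:
  R: 154 − 104.72 = 49.28 → 49
  G: 118 + 0.68×(0−118) = 118 − 80.24 = 37.76 → 38
  B: 251 − 170.68 = 80.32 → 80
  → #312650
29% shade:
  R: 154 + 0.29×(0−154) = 154 − 44.66 = 109.34 → 109
  G: 118 + 0.29×(0−118) = 118 − 34.22 = 83.78 → 84
  B: 251 − 72.79 = 178.21 → 178
  → #6D54B2

#312650, #6D54B2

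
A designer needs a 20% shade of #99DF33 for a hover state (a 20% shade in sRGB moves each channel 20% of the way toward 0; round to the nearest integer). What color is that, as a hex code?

#7AB229

#99DF33 is rgb(153, 223, 51).
Lerp each channel 20% toward 0:
  R: 153 + 0.2×(0−153) = 153 − 30.6 = 122.4 → 122
  G: 223 + 0.2×(0−223) = 223 − 44.6 = 178.4 → 178
  B: 51 + 0.2×(0−51) = 51 − 10.2 = 40.8 → 41
rgb(122, 178, 41) = #7AB229.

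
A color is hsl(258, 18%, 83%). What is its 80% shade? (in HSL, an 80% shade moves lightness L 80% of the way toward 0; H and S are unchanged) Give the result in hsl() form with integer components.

L moves 80% from 83 toward 0: 83 − 66.4 = 16.6 → 17.
H and S are unchanged.

hsl(258, 18%, 17%)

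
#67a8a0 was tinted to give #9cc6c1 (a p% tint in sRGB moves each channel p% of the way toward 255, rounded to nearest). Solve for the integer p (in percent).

#67a8a0 is rgb(103, 168, 160); #9cc6c1 is rgb(156, 198, 193).
On the R channel (widest range): 156 ≈ 103 + (p/100)(255 − 103), so p ≈ 100×(156 − 103)/(255 − 103) = 5300/152 = 34.87.
p = 35 reproduces all three channels after rounding.

35%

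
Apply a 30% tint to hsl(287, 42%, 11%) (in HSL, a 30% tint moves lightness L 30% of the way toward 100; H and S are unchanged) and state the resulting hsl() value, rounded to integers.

hsl(287, 42%, 38%)

L moves 30% from 11 toward 100: 11 + 26.7 = 37.7 → 38.
H and S are unchanged.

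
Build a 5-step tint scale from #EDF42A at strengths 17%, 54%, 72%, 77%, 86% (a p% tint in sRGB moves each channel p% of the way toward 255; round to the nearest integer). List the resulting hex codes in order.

#F0F64E, #F7FA9D, #FAFCC3, #FBFCCE, #FCFDE1

#EDF42A is rgb(237, 244, 42).
17%: (237 + 3.06 = 240.06→240, 244 + 1.87 = 245.87→246, 42 + 36.21 = 78.21→78) → #F0F64E
54%: (237 + 9.72 = 246.72→247, 244 + 5.94 = 249.94→250, 42 + 115.02 = 157.02→157) → #F7FA9D
72%: (237 + 12.96 = 249.96→250, 244 + 7.92 = 251.92→252, 42 + 153.36 = 195.36→195) → #FAFCC3
77%: (237 + 13.86 = 250.86→251, 244 + 8.47 = 252.47→252, 42 + 164.01 = 206.01→206) → #FBFCCE
86%: (237 + 15.48 = 252.48→252, 244 + 9.46 = 253.46→253, 42 + 183.18 = 225.18→225) → #FCFDE1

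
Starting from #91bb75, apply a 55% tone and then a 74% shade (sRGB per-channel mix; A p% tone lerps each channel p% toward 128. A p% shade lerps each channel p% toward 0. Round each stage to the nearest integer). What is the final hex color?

#232820

#91bb75 is rgb(145, 187, 117).
A 55% tone moves each channel 55% toward 128:
  R: 145 + 0.55×(128−145) = 145 − 9.35 = 135.65 → 136
  G: 187 + 0.55×(128−187) = 187 − 32.45 = 154.55 → 155
  B: 117 + 0.55×(128−117) = 117 + 6.05 = 123.05 → 123
After the tone: rgb(136, 155, 123) = #889b7b.
Per channel, c → c + 0.74(0 − c):
  R: 136 + 0.74×(0−136) = 136 − 100.64 = 35.36 → 35
  G: 155 + 0.74×(0−155) = 155 − 114.7 = 40.3 → 40
  B: 123 + 0.74×(0−123) = 123 − 91.02 = 31.98 → 32
rgb(35, 40, 32) = #232820.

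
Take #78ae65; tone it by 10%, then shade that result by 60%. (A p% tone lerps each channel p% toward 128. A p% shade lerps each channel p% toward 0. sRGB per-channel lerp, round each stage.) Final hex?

#30442a

#78ae65 is rgb(120, 174, 101).
Per channel, c → c + 0.1(128 − c):
  R: 120 + 0.1×(128−120) = 120 + 0.8 = 120.8 → 121
  G: 174 − 4.6 = 169.4 → 169
  B: 101 + 0.1×(128−101) = 101 + 2.7 = 103.7 → 104
After the tone: rgb(121, 169, 104) = #79a968.
A 60% shade moves each channel 60% toward 0:
  R: 121 − 72.6 = 48.4 → 48
  G: 169 − 101.4 = 67.6 → 68
  B: 104 − 62.4 = 41.6 → 42
rgb(48, 68, 42) = #30442a.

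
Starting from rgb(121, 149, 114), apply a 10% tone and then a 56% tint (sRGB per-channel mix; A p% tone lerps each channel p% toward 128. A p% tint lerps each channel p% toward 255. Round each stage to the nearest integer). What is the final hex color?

Lerp each channel 10% toward 128:
  R: 121 + 0.1×(128−121) = 121 + 0.7 = 121.7 → 122
  G: 149 + 0.1×(128−149) = 149 − 2.1 = 146.9 → 147
  B: 114 + 0.1×(128−114) = 114 + 1.4 = 115.4 → 115
After the tone: rgb(122, 147, 115) = #7A9373.
Lerp each channel 56% toward 255:
  R: 122 + 0.56×(255−122) = 122 + 74.48 = 196.48 → 196
  G: 147 + 0.56×(255−147) = 147 + 60.48 = 207.48 → 207
  B: 115 + 78.4 = 193.4 → 193
rgb(196, 207, 193) = #C4CFC1.

#C4CFC1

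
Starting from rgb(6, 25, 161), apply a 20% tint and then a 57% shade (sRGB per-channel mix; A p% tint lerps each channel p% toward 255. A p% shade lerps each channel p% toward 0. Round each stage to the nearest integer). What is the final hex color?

#181f4d

A 20% tint moves each channel 20% toward 255:
  R: 6 + 0.2×(255−6) = 6 + 49.8 = 55.8 → 56
  G: 25 + 46 = 71 → 71
  B: 161 + 18.8 = 179.8 → 180
After the tint: rgb(56, 71, 180) = #3847b4.
Lerp each channel 57% toward 0:
  R: 56 + 0.57×(0−56) = 56 − 31.92 = 24.08 → 24
  G: 71 + 0.57×(0−71) = 71 − 40.47 = 30.53 → 31
  B: 180 + 0.57×(0−180) = 180 − 102.6 = 77.4 → 77
rgb(24, 31, 77) = #181f4d.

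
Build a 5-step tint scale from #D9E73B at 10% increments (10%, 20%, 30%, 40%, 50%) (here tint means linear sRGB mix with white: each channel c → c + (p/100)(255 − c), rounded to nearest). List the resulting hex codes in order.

#D9E73B is rgb(217, 231, 59).
10%: (217 + 3.8 = 220.8→221, 231 + 2.4 = 233.4→233, 59 + 19.6 = 78.6→79) → #DDE94F
20%: (217 + 7.6 = 224.6→225, 231 + 4.8 = 235.8→236, 59 + 39.2 = 98.2→98) → #E1EC62
30%: (217 + 11.4 = 228.4→228, 231 + 7.2 = 238.2→238, 59 + 58.8 = 117.8→118) → #E4EE76
40%: (217 + 15.2 = 232.2→232, 231 + 9.6 = 240.6→241, 59 + 78.4 = 137.4→137) → #E8F189
50%: (217 + 19 = 236→236, 231 + 12 = 243→243, 59 + 98 = 157→157) → #ECF39D

#DDE94F, #E1EC62, #E4EE76, #E8F189, #ECF39D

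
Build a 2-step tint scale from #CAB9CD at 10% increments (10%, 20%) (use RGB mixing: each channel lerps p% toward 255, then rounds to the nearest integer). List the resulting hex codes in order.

#CAB9CD is rgb(202, 185, 205).
10%: (202 + 5.3 = 207.3→207, 185 + 7 = 192→192, 205 + 5 = 210→210) → #CFC0D2
20%: (202 + 10.6 = 212.6→213, 185 + 14 = 199→199, 205 + 10 = 215→215) → #D5C7D7

#CFC0D2, #D5C7D7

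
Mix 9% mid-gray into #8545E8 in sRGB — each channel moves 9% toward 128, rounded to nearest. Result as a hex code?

#8545E8 is rgb(133, 69, 232).
A 9% tone moves each channel 9% toward 128:
  R: 133 + 0.09×(128−133) = 133 − 0.45 = 132.55 → 133
  G: 69 + 0.09×(128−69) = 69 + 5.31 = 74.31 → 74
  B: 232 + 0.09×(128−232) = 232 − 9.36 = 222.64 → 223
rgb(133, 74, 223) = #854ADF.

#854ADF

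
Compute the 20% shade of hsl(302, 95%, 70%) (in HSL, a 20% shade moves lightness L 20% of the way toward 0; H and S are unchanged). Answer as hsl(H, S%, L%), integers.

hsl(302, 95%, 56%)

L moves 20% from 70 toward 0: 70 − 14 = 56 → 56.
H and S are unchanged.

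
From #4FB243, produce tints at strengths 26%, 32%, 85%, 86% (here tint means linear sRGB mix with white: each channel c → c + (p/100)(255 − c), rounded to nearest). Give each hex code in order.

#7DC674, #87CB7F, #E5F3E3, #E6F4E5

#4FB243 is rgb(79, 178, 67).
26%: (79 + 45.76 = 124.76→125, 178 + 20.02 = 198.02→198, 67 + 48.88 = 115.88→116) → #7DC674
32%: (79 + 56.32 = 135.32→135, 178 + 24.64 = 202.64→203, 67 + 60.16 = 127.16→127) → #87CB7F
85%: (79 + 149.6 = 228.6→229, 178 + 65.45 = 243.45→243, 67 + 159.8 = 226.8→227) → #E5F3E3
86%: (79 + 151.36 = 230.36→230, 178 + 66.22 = 244.22→244, 67 + 161.68 = 228.68→229) → #E6F4E5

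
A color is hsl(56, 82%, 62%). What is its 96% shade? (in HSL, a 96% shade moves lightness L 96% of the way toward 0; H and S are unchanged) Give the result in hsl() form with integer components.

L moves 96% from 62 toward 0: 62 − 59.52 = 2.48 → 2.
H and S are unchanged.

hsl(56, 82%, 2%)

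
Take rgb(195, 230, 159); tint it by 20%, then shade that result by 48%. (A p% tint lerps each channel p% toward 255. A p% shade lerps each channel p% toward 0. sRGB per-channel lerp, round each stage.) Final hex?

#6C7A5D

A 20% tint moves each channel 20% toward 255:
  R: 195 + 0.2×(255−195) = 195 + 12 = 207 → 207
  G: 230 + 0.2×(255−230) = 230 + 5 = 235 → 235
  B: 159 + 0.2×(255−159) = 159 + 19.2 = 178.2 → 178
After the tint: rgb(207, 235, 178) = #CFEBB2.
Per channel, c → c + 0.48(0 − c):
  R: 207 + 0.48×(0−207) = 207 − 99.36 = 107.64 → 108
  G: 235 + 0.48×(0−235) = 235 − 112.8 = 122.2 → 122
  B: 178 + 0.48×(0−178) = 178 − 85.44 = 92.56 → 93
rgb(108, 122, 93) = #6C7A5D.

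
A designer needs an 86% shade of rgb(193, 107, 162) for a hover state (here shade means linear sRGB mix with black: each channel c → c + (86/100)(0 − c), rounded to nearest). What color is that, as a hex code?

An 86% shade moves each channel 86% toward 0:
  R: 193 + 0.86×(0−193) = 193 − 165.98 = 27.02 → 27
  G: 107 − 92.02 = 14.98 → 15
  B: 162 + 0.86×(0−162) = 162 − 139.32 = 22.68 → 23
rgb(27, 15, 23) = #1B0F17.

#1B0F17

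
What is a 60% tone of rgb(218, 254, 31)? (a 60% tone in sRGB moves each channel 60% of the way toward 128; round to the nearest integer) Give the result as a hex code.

#A4B259

A 60% tone moves each channel 60% toward 128:
  R: 218 + 0.6×(128−218) = 218 − 54 = 164 → 164
  G: 254 − 75.6 = 178.4 → 178
  B: 31 + 0.6×(128−31) = 31 + 58.2 = 89.2 → 89
rgb(164, 178, 89) = #A4B259.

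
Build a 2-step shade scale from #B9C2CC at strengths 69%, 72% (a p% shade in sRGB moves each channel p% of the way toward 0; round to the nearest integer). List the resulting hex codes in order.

#B9C2CC is rgb(185, 194, 204).
69%: (185 − 127.65 = 57.35→57, 194 − 133.86 = 60.14→60, 204 − 140.76 = 63.24→63) → #393C3F
72%: (185 − 133.2 = 51.8→52, 194 − 139.68 = 54.32→54, 204 − 146.88 = 57.12→57) → #343639

#393C3F, #343639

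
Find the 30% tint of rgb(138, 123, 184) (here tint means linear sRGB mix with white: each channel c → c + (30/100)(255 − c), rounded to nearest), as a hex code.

#ADA3CD

Per channel, c → c + 0.3(255 − c):
  R: 138 + 0.3×(255−138) = 138 + 35.1 = 173.1 → 173
  G: 123 + 0.3×(255−123) = 123 + 39.6 = 162.6 → 163
  B: 184 + 0.3×(255−184) = 184 + 21.3 = 205.3 → 205
rgb(173, 163, 205) = #ADA3CD.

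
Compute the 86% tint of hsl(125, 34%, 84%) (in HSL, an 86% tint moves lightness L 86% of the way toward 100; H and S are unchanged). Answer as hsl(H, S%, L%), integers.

hsl(125, 34%, 98%)

L moves 86% from 84 toward 100: 84 + 13.76 = 97.76 → 98.
H and S are unchanged.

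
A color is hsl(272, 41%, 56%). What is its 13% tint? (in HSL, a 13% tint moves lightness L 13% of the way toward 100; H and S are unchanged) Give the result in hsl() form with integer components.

hsl(272, 41%, 62%)

L moves 13% from 56 toward 100: 56 + 5.72 = 61.72 → 62.
H and S are unchanged.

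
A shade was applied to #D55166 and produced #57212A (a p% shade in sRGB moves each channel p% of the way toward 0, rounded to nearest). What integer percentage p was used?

59%

#D55166 is rgb(213, 81, 102); #57212A is rgb(87, 33, 42).
On the R channel (widest range): 87 ≈ 213 + (p/100)(0 − 213), so p ≈ 100×(87 − 213)/(0 − 213) = -12600/-213 = 59.15.
p = 59 reproduces all three channels after rounding.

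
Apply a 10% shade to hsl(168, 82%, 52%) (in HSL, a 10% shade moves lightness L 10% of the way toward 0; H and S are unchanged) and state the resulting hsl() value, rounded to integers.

L moves 10% from 52 toward 0: 52 − 5.2 = 46.8 → 47.
H and S are unchanged.

hsl(168, 82%, 47%)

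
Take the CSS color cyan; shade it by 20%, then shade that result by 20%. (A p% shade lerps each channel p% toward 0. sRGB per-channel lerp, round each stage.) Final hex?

CSS cyan is rgb(0, 255, 255).
Per channel, c → c + 0.2(0 − c):
  R: 0 + 0 = 0 → 0
  G: 255 − 51 = 204 → 204
  B: 255 + 0.2×(0−255) = 255 − 51 = 204 → 204
After the shade: rgb(0, 204, 204) = #00cccc.
Per channel, c → c + 0.2(0 − c):
  R: 0 + 0 = 0 → 0
  G: 204 + 0.2×(0−204) = 204 − 40.8 = 163.2 → 163
  B: 204 + 0.2×(0−204) = 204 − 40.8 = 163.2 → 163
rgb(0, 163, 163) = #00a3a3.

#00a3a3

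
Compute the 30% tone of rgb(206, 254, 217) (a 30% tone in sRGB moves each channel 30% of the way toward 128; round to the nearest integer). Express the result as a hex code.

A 30% tone moves each channel 30% toward 128:
  R: 206 + 0.3×(128−206) = 206 − 23.4 = 182.6 → 183
  G: 254 − 37.8 = 216.2 → 216
  B: 217 − 26.7 = 190.3 → 190
rgb(183, 216, 190) = #B7D8BE.

#B7D8BE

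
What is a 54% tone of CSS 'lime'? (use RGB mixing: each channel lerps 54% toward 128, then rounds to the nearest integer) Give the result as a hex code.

#45BA45

CSS lime is rgb(0, 255, 0).
A 54% tone moves each channel 54% toward 128:
  R: 0 + 69.12 = 69.12 → 69
  G: 255 − 68.58 = 186.42 → 186
  B: 0 + 0.54×(128−0) = 0 + 69.12 = 69.12 → 69
rgb(69, 186, 69) = #45BA45.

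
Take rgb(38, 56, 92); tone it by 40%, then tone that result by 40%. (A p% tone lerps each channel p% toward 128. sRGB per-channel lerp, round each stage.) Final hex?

#606673

Lerp each channel 40% toward 128:
  R: 38 + 36 = 74 → 74
  G: 56 + 0.4×(128−56) = 56 + 28.8 = 84.8 → 85
  B: 92 + 14.4 = 106.4 → 106
After the tone: rgb(74, 85, 106) = #4a556a.
Per channel, c → c + 0.4(128 − c):
  R: 74 + 0.4×(128−74) = 74 + 21.6 = 95.6 → 96
  G: 85 + 0.4×(128−85) = 85 + 17.2 = 102.2 → 102
  B: 106 + 0.4×(128−106) = 106 + 8.8 = 114.8 → 115
rgb(96, 102, 115) = #606673.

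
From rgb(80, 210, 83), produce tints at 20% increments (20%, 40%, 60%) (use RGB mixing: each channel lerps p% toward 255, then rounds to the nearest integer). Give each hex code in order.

#73db75, #96e498, #b9edba

20%: (80 + 35 = 115→115, 210 + 9 = 219→219, 83 + 34.4 = 117.4→117) → #73db75
40%: (80 + 70 = 150→150, 210 + 18 = 228→228, 83 + 68.8 = 151.8→152) → #96e498
60%: (80 + 105 = 185→185, 210 + 27 = 237→237, 83 + 103.2 = 186.2→186) → #b9edba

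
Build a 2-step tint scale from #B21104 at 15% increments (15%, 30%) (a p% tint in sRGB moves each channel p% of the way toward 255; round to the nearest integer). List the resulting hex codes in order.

#B21104 is rgb(178, 17, 4).
15%: (178 + 11.55 = 189.55→190, 17 + 35.7 = 52.7→53, 4 + 37.65 = 41.65→42) → #BE352A
30%: (178 + 23.1 = 201.1→201, 17 + 71.4 = 88.4→88, 4 + 75.3 = 79.3→79) → #C9584F

#BE352A, #C9584F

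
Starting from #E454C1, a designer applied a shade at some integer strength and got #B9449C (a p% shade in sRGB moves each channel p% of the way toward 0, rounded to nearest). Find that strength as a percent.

#E454C1 is rgb(228, 84, 193); #B9449C is rgb(185, 68, 156).
On the R channel (widest range): 185 ≈ 228 + (p/100)(0 − 228), so p ≈ 100×(185 − 228)/(0 − 228) = -4300/-228 = 18.86.
p = 19 reproduces all three channels after rounding.

19%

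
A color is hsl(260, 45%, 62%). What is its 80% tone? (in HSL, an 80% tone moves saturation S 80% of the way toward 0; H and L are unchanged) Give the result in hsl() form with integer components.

hsl(260, 9%, 62%)

S moves 80% from 45 toward 0: 45 − 36 = 9 → 9.
H and L are unchanged.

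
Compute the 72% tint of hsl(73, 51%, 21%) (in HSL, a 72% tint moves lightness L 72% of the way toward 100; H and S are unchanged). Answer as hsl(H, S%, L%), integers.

L moves 72% from 21 toward 100: 21 + 56.88 = 77.88 → 78.
H and S are unchanged.

hsl(73, 51%, 78%)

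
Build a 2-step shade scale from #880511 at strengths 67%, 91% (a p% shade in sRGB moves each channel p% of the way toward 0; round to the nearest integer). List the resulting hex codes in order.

#880511 is rgb(136, 5, 17).
67%: (136 − 91.12 = 44.88→45, 5 − 3.35 = 1.65→2, 17 − 11.39 = 5.61→6) → #2D0206
91%: (136 − 123.76 = 12.24→12, 5 − 4.55 = 0.45→0, 17 − 15.47 = 1.53→2) → #0C0002

#2D0206, #0C0002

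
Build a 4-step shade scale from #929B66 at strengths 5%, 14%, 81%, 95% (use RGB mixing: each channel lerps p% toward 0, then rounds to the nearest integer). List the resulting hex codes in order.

#8B9361, #7E8558, #1C1D13, #070805

#929B66 is rgb(146, 155, 102).
5%: (146 − 7.3 = 138.7→139, 155 − 7.75 = 147.25→147, 102 − 5.1 = 96.9→97) → #8B9361
14%: (146 − 20.44 = 125.56→126, 155 − 21.7 = 133.3→133, 102 − 14.28 = 87.72→88) → #7E8558
81%: (146 − 118.26 = 27.74→28, 155 − 125.55 = 29.45→29, 102 − 82.62 = 19.38→19) → #1C1D13
95%: (146 − 138.7 = 7.3→7, 155 − 147.25 = 7.75→8, 102 − 96.9 = 5.1→5) → #070805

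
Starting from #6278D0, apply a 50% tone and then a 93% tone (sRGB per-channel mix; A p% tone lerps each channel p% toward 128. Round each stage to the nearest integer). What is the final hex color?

#7F8083

#6278D0 is rgb(98, 120, 208).
Per channel, c → c + 0.5(128 − c):
  R: 98 + 15 = 113 → 113
  G: 120 + 4 = 124 → 124
  B: 208 + 0.5×(128−208) = 208 − 40 = 168 → 168
After the tone: rgb(113, 124, 168) = #717CA8.
Per channel, c → c + 0.93(128 − c):
  R: 113 + 13.95 = 126.95 → 127
  G: 124 + 3.72 = 127.72 → 128
  B: 168 + 0.93×(128−168) = 168 − 37.2 = 130.8 → 131
rgb(127, 128, 131) = #7F8083.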